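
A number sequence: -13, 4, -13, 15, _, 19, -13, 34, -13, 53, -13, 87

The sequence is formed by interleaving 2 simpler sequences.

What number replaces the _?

-13

Positions 1, 3, 5, … form one subsequence and positions 2, 4, 6, … form another.
Track A = -13, -13, ?, -13, -13, -13: always -13.
Track B = 4, 15, 19, 34, 53, 87: each term equals the sum of the previous two.
So the missing entry in track A is -13.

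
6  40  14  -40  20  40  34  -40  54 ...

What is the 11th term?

88

Positions 1, 3, 5, … form one subsequence and positions 2, 4, 6, … form another.
Track A: 6, 14, 20, 34, 54 (Fibonacci-style (each term is the sum of the two before it)).
Track B: 40, -40, 40, -40 (alternating ±40).
The 11th slot belongs to track A; its 6th term is 88.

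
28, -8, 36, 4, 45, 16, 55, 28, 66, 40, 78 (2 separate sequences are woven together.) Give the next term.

Split by position mod 2 into 2 tracks.
Track A is 28, 36, 45, 55, 66, 78, which is triangular numbers starting at T_7.
Track B is -8, 4, 16, 28, 40, which is arithmetic with common difference +12.
The 12th slot belongs to track B; its 6th term is 52.

52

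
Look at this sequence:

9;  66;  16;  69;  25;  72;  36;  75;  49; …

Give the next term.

Positions 1, 3, 5, … form one subsequence and positions 2, 4, 6, … form another.
Track A: 9, 16, 25, 36, 49. Consecutive squares n² from n = 3.
Track B: 66, 69, 72, 75. Linear: a_n = 63 + 3·n.
Term 10 comes from track B (its 5th entry): 78.

78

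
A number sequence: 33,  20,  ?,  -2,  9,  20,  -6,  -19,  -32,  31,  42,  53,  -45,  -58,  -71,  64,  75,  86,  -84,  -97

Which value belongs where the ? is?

The slot pattern repeats as AAABBB (period 6), so there are 2 interleaved tracks.
Track A is 33, 20, ?, -6, -19, -32, -45, -58, -71, -84, -97, which is linear: a_n = 46 − 13·n.
Track B is -2, 9, 20, 31, 42, 53, 64, 75, 86, which is arithmetic, step +11.
Filling track A at index 3 by its rule yields 7.

7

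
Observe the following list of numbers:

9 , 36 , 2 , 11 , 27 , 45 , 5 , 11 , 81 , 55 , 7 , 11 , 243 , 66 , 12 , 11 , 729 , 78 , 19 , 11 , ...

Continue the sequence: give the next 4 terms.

2187, 91, 31, 11

Taking every 4th term gives 4 separate tracks.
Track A = 9, 27, 81, 243, 729: successive powers of 3.
Track B = 36, 45, 55, 66, 78: triangular numbers n(n+1)/2 for n = 8, 9, ….
Track C = 2, 5, 7, 12, 19: each term equals the sum of the previous two.
Track D = 11, 11, 11, 11, 11: the constant sequence 11.
Position 21 falls in track A as its term 6, giving 2187.
Term 22 comes from track B (its 6th entry): 91.
Position 23 → track C, term 6 = 31.
Term 24 comes from track D (its 6th entry): 11.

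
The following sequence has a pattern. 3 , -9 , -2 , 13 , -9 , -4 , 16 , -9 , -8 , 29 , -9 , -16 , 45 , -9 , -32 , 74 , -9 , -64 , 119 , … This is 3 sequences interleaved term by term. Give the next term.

-9

Split by position mod 3 into 3 tracks.
Track A is 3, 13, 16, 29, 45, 74, 119, which is a Fibonacci-like recurrence a_n = a_{n-1} + a_{n-2}.
Track B is -9, -9, -9, -9, -9, -9, which is the constant sequence -9.
Track C is -2, -4, -8, -16, -32, -64, which is geometric with ratio 2.
Term 20 comes from track B (its 7th entry): -9.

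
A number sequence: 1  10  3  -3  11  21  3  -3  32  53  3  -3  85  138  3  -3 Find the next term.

223

Positions follow the repeating pattern AABB; grouping by letter gives 2 tracks.
Track A: 1, 10, 11, 21, 32, 53, 85, 138 — a Fibonacci-like recurrence a_n = a_{n-1} + a_{n-2}.
Track B: 3, -3, 3, -3, 3, -3, 3, -3 — alternating ±3.
Position 17 falls in track A as its term 9, giving 223.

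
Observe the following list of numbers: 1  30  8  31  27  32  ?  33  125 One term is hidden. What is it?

Odd-indexed and even-indexed terms follow separate rules.
Track A: 1, 8, 27, ?, 125 (the cubes 1³, 2³, 3³, …).
Track B: 30, 31, 32, 33 (arithmetic with common difference +1).
Filling track A at index 4 by its rule yields 64.

64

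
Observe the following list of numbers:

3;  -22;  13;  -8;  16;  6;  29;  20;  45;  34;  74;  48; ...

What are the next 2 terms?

Odd-indexed and even-indexed terms follow separate rules.
Stream A = 3, 13, 16, 29, 45, 74: each term equals the sum of the previous two.
Stream B = -22, -8, 6, 20, 34, 48: arithmetic, step +14.
Position 13 falls in stream A as its term 7, giving 119.
Position 14 falls in stream B as its term 7, giving 62.

119, 62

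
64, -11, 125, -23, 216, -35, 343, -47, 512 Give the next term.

-59

Positions 1, 3, 5, … form one subsequence and positions 2, 4, 6, … form another.
Track A = 64, 125, 216, 343, 512: consecutive cubes n³ from n = 4.
Track B = -11, -23, -35, -47: arithmetic, step −12.
Position 10 → track B, term 5 = -59.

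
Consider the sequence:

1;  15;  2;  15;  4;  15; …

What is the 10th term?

The terms cycle through 2 interleaved subsequences.
Subsequence A = 1, 2, 4: powers of 2.
Subsequence B = 15, 15, 15: always 15.
Term 10 comes from subsequence B (its 5th entry): 15.

15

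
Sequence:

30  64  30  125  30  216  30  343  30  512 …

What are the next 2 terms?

Split by position mod 2 into 2 tracks.
Track A: 30, 30, 30, 30, 30 — always 30.
Track B: 64, 125, 216, 343, 512 — consecutive cubes n³ from n = 4.
The 11th slot belongs to track A; its 6th term is 30.
The 12th slot belongs to track B; its 6th term is 729.

30, 729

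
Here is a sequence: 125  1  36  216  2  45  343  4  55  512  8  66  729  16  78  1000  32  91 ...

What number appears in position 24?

120

Split by position mod 3: positions 1, 4, 7, … form one track, and each other residue class forms its own.
Track A is 125, 216, 343, 512, 729, 1000, which is the cubes 5³, 6³, 7³, ….
Track B is 1, 2, 4, 8, 16, 32, which is successive powers of 2.
Track C is 36, 45, 55, 66, 78, 91, which is triangular numbers n(n+1)/2 for n = 8, 9, ….
Position 24 → track C, term 8 = 120.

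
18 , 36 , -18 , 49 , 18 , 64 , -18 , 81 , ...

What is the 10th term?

Split by position mod 2 into 2 tracks.
Track A: 18, -18, 18, -18. The oscillation 18·(−1)^(n+1).
Track B: 36, 49, 64, 81. Consecutive squares n² from n = 6.
Term 10 comes from track B (its 5th entry): 100.

100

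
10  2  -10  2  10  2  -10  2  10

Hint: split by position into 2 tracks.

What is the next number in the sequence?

2

Positions 1, 3, 5, … form one subsequence and positions 2, 4, 6, … form another.
Subsequence A: 10, -10, 10, -10, 10 — alternating ±10.
Subsequence B: 2, 2, 2, 2 — the constant sequence 2.
Term 10 comes from subsequence B (its 5th entry): 2.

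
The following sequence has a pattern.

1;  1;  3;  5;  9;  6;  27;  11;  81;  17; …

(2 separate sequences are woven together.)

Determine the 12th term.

28

The terms cycle through 2 interleaved subsequences.
Track A: 1, 3, 9, 27, 81 (geometric with ratio 3).
Track B: 1, 5, 6, 11, 17 (a Fibonacci-like recurrence a_n = a_{n-1} + a_{n-2}).
Position 12 falls in track B as its term 6, giving 28.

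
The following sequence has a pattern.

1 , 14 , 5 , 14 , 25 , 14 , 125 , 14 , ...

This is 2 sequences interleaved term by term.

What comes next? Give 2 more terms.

625, 14

The terms cycle through 2 interleaved subsequences.
Stream A = 1, 5, 25, 125: powers 5^0, 5^1, 5^2, ….
Stream B = 14, 14, 14, 14: the constant sequence 14.
Term 9 comes from stream A (its 5th entry): 625.
Position 10 falls in stream B as its term 5, giving 14.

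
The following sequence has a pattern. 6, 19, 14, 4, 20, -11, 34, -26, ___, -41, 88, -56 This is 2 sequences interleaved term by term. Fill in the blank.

54

The terms cycle through 2 interleaved subsequences.
Track A: 6, 14, 20, 34, ?, 88. Each term equals the sum of the previous two.
Track B: 19, 4, -11, -26, -41, -56. Linear: a_n = 34 − 15·n.
So the missing entry in track A is 54.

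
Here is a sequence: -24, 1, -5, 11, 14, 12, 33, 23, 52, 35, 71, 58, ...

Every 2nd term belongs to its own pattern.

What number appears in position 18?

Taking every 2nd term gives 2 separate tracks.
Track A: -24, -5, 14, 33, 52, 71 — arithmetic with common difference +19.
Track B: 1, 11, 12, 23, 35, 58 — a Fibonacci-like recurrence a_n = a_{n-1} + a_{n-2}.
Term 18 comes from track B (its 9th entry): 244.

244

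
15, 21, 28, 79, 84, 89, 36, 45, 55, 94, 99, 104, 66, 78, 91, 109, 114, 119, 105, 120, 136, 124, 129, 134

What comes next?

153

Positions follow the repeating pattern AAABBB; grouping by letter gives 2 tracks.
Track A = 15, 21, 28, 36, 45, 55, 66, 78, 91, 105, 120, 136: the triangular numbers T_5, T_6, ….
Track B = 79, 84, 89, 94, 99, 104, 109, 114, 119, 124, 129, 134: arithmetic with common difference +5.
Position 25 falls in track A as its term 13, giving 153.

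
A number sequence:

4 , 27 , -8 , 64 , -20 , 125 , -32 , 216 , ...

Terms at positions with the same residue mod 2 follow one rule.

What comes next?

Split by position mod 2 into 2 tracks.
Stream A: 4, -8, -20, -32 — subtracting 12 each time.
Stream B: 27, 64, 125, 216 — consecutive cubes n³ from n = 3.
Term 9 comes from stream A (its 5th entry): -44.

-44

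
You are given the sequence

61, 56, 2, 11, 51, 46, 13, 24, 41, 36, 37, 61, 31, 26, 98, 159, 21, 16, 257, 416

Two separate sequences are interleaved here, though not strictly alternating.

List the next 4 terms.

Reading positions in blocks of 4 reveals the pattern AABB — 2 tracks woven together.
Track A is 61, 56, 51, 46, 41, 36, 31, 26, 21, 16, which is arithmetic, step −5.
Track B is 2, 11, 13, 24, 37, 61, 98, 159, 257, 416, which is a Fibonacci-like recurrence a_n = a_{n-1} + a_{n-2}.
The 21st slot belongs to track A; its 11th term is 11.
The 22nd slot belongs to track A; its 12th term is 6.
Term 23 comes from track B (its 11th entry): 673.
Position 24 falls in track B as its term 12, giving 1089.

11, 6, 673, 1089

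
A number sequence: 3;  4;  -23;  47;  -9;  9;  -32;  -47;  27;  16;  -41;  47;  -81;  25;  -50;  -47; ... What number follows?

243

The terms cycle through 4 interleaved subsequences.
Track A: 3, -9, 27, -81 (multiplying by -3 each time).
Track B: 4, 9, 16, 25 (the squares 2², 3², 4², …).
Track C: -23, -32, -41, -50 (subtracting 9 each time).
Track D: 47, -47, 47, -47 (oscillating between 47 and -47).
Position 17 falls in track A as its term 5, giving 243.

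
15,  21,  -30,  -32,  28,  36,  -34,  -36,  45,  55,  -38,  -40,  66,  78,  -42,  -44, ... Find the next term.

91

Positions follow the repeating pattern AABB; grouping by letter gives 2 tracks.
Track A: 15, 21, 28, 36, 45, 55, 66, 78 (triangular numbers n(n+1)/2 for n = 5, 6, …).
Track B: -30, -32, -34, -36, -38, -40, -42, -44 (linear: a_n = -28 − 2·n).
Position 17 falls in track A as its term 9, giving 91.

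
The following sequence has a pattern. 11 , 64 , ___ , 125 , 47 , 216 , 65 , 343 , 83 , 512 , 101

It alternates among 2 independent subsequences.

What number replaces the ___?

Taking every 2nd term gives 2 separate tracks.
Track A = 11, ?, 47, 65, 83, 101: adding 18 each time.
Track B = 64, 125, 216, 343, 512: perfect cubes starting at 4³.
So the missing entry in track A is 29.

29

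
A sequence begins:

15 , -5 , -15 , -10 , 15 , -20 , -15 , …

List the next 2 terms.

-40, 15

The terms cycle through 2 interleaved subsequences.
Stream A: 15, -15, 15, -15 (alternating ±15).
Stream B: -5, -10, -20 (geometric, ×2 each step).
Term 8 comes from stream B (its 4th entry): -40.
The 9th slot belongs to stream A; its 5th term is 15.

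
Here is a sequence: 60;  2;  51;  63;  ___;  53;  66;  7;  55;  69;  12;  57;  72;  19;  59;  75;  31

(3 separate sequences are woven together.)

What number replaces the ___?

Read the sequence 3 terms at a time; column i is its own pattern.
Track A is 60, 63, 66, 69, 72, 75, which is linear: a_n = 57 + 3·n.
Track B is 2, ?, 7, 12, 19, 31, which is Fibonacci-style (each term is the sum of the two before it).
Track C is 51, 53, 55, 57, 59, which is linear: a_n = 49 + 2·n.
So the missing entry in track B is 5.

5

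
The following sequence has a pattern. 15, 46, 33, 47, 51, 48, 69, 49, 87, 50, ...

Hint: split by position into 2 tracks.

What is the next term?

Split by position mod 2 into 2 tracks.
Track A = 15, 33, 51, 69, 87: adding 18 each time.
Track B = 46, 47, 48, 49, 50: adding 1 each time.
Position 11 → track A, term 6 = 105.

105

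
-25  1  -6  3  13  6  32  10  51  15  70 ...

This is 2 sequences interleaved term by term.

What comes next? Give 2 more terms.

21, 89

Positions 1, 3, 5, … form one subsequence and positions 2, 4, 6, … form another.
Subsequence A = -25, -6, 13, 32, 51, 70: linear: a_n = -44 + 19·n.
Subsequence B = 1, 3, 6, 10, 15: triangular numbers starting at T_1.
The 12th slot belongs to subsequence B; its 6th term is 21.
Position 13 falls in subsequence A as its term 7, giving 89.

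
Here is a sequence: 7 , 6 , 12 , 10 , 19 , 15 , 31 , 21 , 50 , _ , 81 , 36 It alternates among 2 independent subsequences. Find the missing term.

28

Positions 1, 3, 5, … form one subsequence and positions 2, 4, 6, … form another.
Track A = 7, 12, 19, 31, 50, 81: each term equals the sum of the previous two.
Track B = 6, 10, 15, 21, ?, 36: triangular numbers starting at T_3.
So the missing entry in track B is 28.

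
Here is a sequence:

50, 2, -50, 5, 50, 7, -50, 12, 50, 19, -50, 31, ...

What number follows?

The terms cycle through 2 interleaved subsequences.
Track A: 50, -50, 50, -50, 50, -50. The oscillation 50·(−1)^(n+1).
Track B: 2, 5, 7, 12, 19, 31. Each term equals the sum of the previous two.
Position 13 → track A, term 7 = 50.

50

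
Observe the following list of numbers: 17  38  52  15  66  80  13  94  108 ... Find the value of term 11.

The slot pattern repeats as ABB (period 3), so there are 2 interleaved tracks.
Subsequence A: 17, 15, 13 — linear: a_n = 19 − 2·n.
Subsequence B: 38, 52, 66, 80, 94, 108 — linear: a_n = 24 + 14·n.
Term 11 comes from subsequence B (its 7th entry): 122.

122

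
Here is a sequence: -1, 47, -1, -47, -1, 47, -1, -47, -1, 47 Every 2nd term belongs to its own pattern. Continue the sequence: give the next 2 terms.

Taking every 2nd term gives 2 separate tracks.
Stream A: -1, -1, -1, -1, -1 — constant -1.
Stream B: 47, -47, 47, -47, 47 — oscillating between 47 and -47.
Position 11 falls in stream A as its term 6, giving -1.
The 12th slot belongs to stream B; its 6th term is -47.

-1, -47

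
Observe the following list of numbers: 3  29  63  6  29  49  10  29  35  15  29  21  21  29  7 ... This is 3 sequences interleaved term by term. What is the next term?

28

Split by position mod 3: positions 1, 4, 7, … form one track, and each other residue class forms its own.
Subsequence A = 3, 6, 10, 15, 21: the triangular numbers T_2, T_3, ….
Subsequence B = 29, 29, 29, 29, 29: constant 29.
Subsequence C = 63, 49, 35, 21, 7: linear: a_n = 77 − 14·n.
Position 16 falls in subsequence A as its term 6, giving 28.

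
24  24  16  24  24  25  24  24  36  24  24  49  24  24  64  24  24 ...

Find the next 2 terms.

Reading positions in blocks of 3 reveals the pattern AAB — 2 tracks woven together.
Stream A: 24, 24, 24, 24, 24, 24, 24, 24, 24, 24, 24, 24 (always 24).
Stream B: 16, 25, 36, 49, 64 (perfect squares starting at 4²).
Term 18 comes from stream B (its 6th entry): 81.
Position 19 → stream A, term 13 = 24.

81, 24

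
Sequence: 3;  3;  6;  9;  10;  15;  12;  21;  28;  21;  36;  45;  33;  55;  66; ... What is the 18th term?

91

The slot pattern repeats as ABB (period 3), so there are 2 interleaved tracks.
Stream A: 3, 9, 12, 21, 33 (Fibonacci-style (each term is the sum of the two before it)).
Stream B: 3, 6, 10, 15, 21, 28, 36, 45, 55, 66 (triangular numbers n(n+1)/2 for n = 2, 3, …).
Position 18 falls in stream B as its term 12, giving 91.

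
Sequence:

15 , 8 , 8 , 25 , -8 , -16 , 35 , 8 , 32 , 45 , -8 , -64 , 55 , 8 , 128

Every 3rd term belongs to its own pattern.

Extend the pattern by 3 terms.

Read the sequence 3 terms at a time; column i is its own pattern.
Subsequence A: 15, 25, 35, 45, 55 (arithmetic with common difference +10).
Subsequence B: 8, -8, 8, -8, 8 (alternating ±8).
Subsequence C: 8, -16, 32, -64, 128 (a geometric progression (common ratio -2)).
Position 16 → subsequence A, term 6 = 65.
The 17th slot belongs to subsequence B; its 6th term is -8.
Position 18 → subsequence C, term 6 = -256.

65, -8, -256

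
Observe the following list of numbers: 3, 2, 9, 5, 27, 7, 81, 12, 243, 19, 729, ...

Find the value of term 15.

6561

The terms cycle through 2 interleaved subsequences.
Subsequence A: 3, 9, 27, 81, 243, 729. Multiplying by 3 each time.
Subsequence B: 2, 5, 7, 12, 19. A Fibonacci-like recurrence a_n = a_{n-1} + a_{n-2}.
Position 15 falls in subsequence A as its term 8, giving 6561.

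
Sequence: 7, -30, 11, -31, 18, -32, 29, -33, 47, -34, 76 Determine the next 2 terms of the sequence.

Positions 1, 3, 5, … form one subsequence and positions 2, 4, 6, … form another.
Track A: 7, 11, 18, 29, 47, 76. Fibonacci-style (each term is the sum of the two before it).
Track B: -30, -31, -32, -33, -34. Arithmetic with common difference −1.
Position 12 falls in track B as its term 6, giving -35.
The 13th slot belongs to track A; its 7th term is 123.

-35, 123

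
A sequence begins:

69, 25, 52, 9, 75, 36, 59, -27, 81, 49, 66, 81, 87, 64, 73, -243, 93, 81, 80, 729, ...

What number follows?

The terms cycle through 4 interleaved subsequences.
Track A: 69, 75, 81, 87, 93 — linear: a_n = 63 + 6·n.
Track B: 25, 36, 49, 64, 81 — the squares 5², 6², 7², ….
Track C: 52, 59, 66, 73, 80 — arithmetic with common difference +7.
Track D: 9, -27, 81, -243, 729 — a geometric progression (common ratio -3).
Position 21 → track A, term 6 = 99.

99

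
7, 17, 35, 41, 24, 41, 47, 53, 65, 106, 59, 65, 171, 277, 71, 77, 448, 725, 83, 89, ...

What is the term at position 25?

The slot pattern repeats as AABB (period 4), so there are 2 interleaved tracks.
Stream A: 7, 17, 24, 41, 65, 106, 171, 277, 448, 725 — Fibonacci-style (each term is the sum of the two before it).
Stream B: 35, 41, 47, 53, 59, 65, 71, 77, 83, 89 — arithmetic, step +6.
Term 25 comes from stream A (its 13th entry): 3071.

3071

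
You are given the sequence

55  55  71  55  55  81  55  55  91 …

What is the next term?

Positions follow the repeating pattern AAB; grouping by letter gives 2 tracks.
Subsequence A: 55, 55, 55, 55, 55, 55. Always 55.
Subsequence B: 71, 81, 91. Adding 10 each time.
Position 10 falls in subsequence A as its term 7, giving 55.

55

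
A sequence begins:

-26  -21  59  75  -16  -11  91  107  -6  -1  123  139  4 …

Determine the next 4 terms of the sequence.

9, 155, 171, 14

Reading positions in blocks of 4 reveals the pattern AABB — 2 tracks woven together.
Subsequence A: -26, -21, -16, -11, -6, -1, 4. Linear: a_n = -31 + 5·n.
Subsequence B: 59, 75, 91, 107, 123, 139. Arithmetic with common difference +16.
Position 14 → subsequence A, term 8 = 9.
Term 15 comes from subsequence B (its 7th entry): 155.
Term 16 comes from subsequence B (its 8th entry): 171.
The 17th slot belongs to subsequence A; its 9th term is 14.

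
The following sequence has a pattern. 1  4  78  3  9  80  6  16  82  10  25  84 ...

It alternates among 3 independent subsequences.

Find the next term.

Taking every 3rd term gives 3 separate tracks.
Track A: 1, 3, 6, 10. Triangular numbers starting at T_1.
Track B: 4, 9, 16, 25. Consecutive squares n² from n = 2.
Track C: 78, 80, 82, 84. Adding 2 each time.
Position 13 falls in track A as its term 5, giving 15.

15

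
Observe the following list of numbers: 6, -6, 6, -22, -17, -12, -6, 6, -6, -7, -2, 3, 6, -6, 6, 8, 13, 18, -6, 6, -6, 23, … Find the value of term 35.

The slot pattern repeats as AAABBB (period 6), so there are 2 interleaved tracks.
Stream A: 6, -6, 6, -6, 6, -6, 6, -6, 6, -6, 6, -6 — alternating ±6.
Stream B: -22, -17, -12, -7, -2, 3, 8, 13, 18, 23 — linear: a_n = -27 + 5·n.
The 35th slot belongs to stream B; its 17th term is 58.

58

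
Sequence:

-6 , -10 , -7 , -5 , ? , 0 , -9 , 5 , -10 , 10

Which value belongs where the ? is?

-8

The terms cycle through 2 interleaved subsequences.
Stream A: -6, -7, ?, -9, -10 (linear: a_n = -5 − n).
Stream B: -10, -5, 0, 5, 10 (arithmetic with common difference +5).
The gap is stream A's term 3; the rule gives -8.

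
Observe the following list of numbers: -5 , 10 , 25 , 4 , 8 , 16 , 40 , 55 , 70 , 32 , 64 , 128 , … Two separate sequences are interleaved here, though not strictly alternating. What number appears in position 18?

Reading positions in blocks of 6 reveals the pattern AAABBB — 2 tracks woven together.
Track A is -5, 10, 25, 40, 55, 70, which is adding 15 each time.
Track B is 4, 8, 16, 32, 64, 128, which is powers of 2.
Position 18 falls in track B as its term 9, giving 1024.

1024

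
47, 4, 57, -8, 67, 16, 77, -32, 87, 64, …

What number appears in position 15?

Split by position mod 2 into 2 tracks.
Track A = 47, 57, 67, 77, 87: arithmetic, step +10.
Track B = 4, -8, 16, -32, 64: geometric with ratio -2.
Term 15 comes from track A (its 8th entry): 117.

117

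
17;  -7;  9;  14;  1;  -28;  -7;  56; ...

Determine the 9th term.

-15

Taking every 2nd term gives 2 separate tracks.
Track A is 17, 9, 1, -7, which is linear: a_n = 25 − 8·n.
Track B is -7, 14, -28, 56, which is geometric, ×-2 each step.
Position 9 → track A, term 5 = -15.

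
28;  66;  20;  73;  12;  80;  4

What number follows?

87

Taking every 2nd term gives 2 separate tracks.
Subsequence A: 28, 20, 12, 4. Subtracting 8 each time.
Subsequence B: 66, 73, 80. Arithmetic, step +7.
Term 8 comes from subsequence B (its 4th entry): 87.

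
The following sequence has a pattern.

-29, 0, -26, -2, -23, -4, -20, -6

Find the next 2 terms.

-17, -8

Taking every 2nd term gives 2 separate tracks.
Subsequence A is -29, -26, -23, -20, which is linear: a_n = -32 + 3·n.
Subsequence B is 0, -2, -4, -6, which is subtracting 2 each time.
Term 9 comes from subsequence A (its 5th entry): -17.
Position 10 falls in subsequence B as its term 5, giving -8.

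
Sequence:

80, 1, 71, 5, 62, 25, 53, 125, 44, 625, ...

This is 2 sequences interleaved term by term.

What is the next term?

35

Split by position mod 2 into 2 tracks.
Stream A: 80, 71, 62, 53, 44 — arithmetic, step −9.
Stream B: 1, 5, 25, 125, 625 — powers 5^0, 5^1, 5^2, ….
The 11th slot belongs to stream A; its 6th term is 35.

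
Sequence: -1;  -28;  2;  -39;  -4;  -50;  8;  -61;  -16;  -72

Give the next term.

Split by position mod 2 into 2 tracks.
Subsequence A: -1, 2, -4, 8, -16. Geometric with ratio -2.
Subsequence B: -28, -39, -50, -61, -72. Arithmetic, step −11.
Position 11 falls in subsequence A as its term 6, giving 32.

32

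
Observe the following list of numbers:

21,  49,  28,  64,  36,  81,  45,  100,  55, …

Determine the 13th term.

78

The terms cycle through 2 interleaved subsequences.
Subsequence A: 21, 28, 36, 45, 55 — triangular numbers starting at T_6.
Subsequence B: 49, 64, 81, 100 — the squares 7², 8², 9², ….
The 13th slot belongs to subsequence A; its 7th term is 78.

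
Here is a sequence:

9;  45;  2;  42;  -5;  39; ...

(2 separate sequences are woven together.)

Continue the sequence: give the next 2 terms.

Positions 1, 3, 5, … form one subsequence and positions 2, 4, 6, … form another.
Track A is 9, 2, -5, which is arithmetic, step −7.
Track B is 45, 42, 39, which is subtracting 3 each time.
Position 7 falls in track A as its term 4, giving -12.
Position 8 falls in track B as its term 4, giving 36.

-12, 36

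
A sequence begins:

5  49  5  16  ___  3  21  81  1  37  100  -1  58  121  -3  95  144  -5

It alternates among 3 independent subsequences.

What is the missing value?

Split by position mod 3: positions 1, 4, 7, … form one track, and each other residue class forms its own.
Track A is 5, 16, 21, 37, 58, 95, which is each term equals the sum of the previous two.
Track B is 49, ?, 81, 100, 121, 144, which is perfect squares starting at 7².
Track C is 5, 3, 1, -1, -3, -5, which is subtracting 2 each time.
The gap is track B's term 2; the rule gives 64.

64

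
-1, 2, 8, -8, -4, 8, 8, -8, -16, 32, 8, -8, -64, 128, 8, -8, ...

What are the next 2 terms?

-256, 512

The slot pattern repeats as AABB (period 4), so there are 2 interleaved tracks.
Subsequence A is -1, 2, -4, 8, -16, 32, -64, 128, which is geometric with ratio -2.
Subsequence B is 8, -8, 8, -8, 8, -8, 8, -8, which is the oscillation 8·(−1)^(n+1).
Position 17 → subsequence A, term 9 = -256.
Position 18 → subsequence A, term 10 = 512.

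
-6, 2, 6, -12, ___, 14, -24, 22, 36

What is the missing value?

8

Positions follow the repeating pattern ABB; grouping by letter gives 2 tracks.
Track A: -6, -12, -24 (a geometric progression (common ratio 2)).
Track B: 2, 6, ?, 14, 22, 36 (a Fibonacci-like recurrence a_n = a_{n-1} + a_{n-2}).
So the missing entry in track B is 8.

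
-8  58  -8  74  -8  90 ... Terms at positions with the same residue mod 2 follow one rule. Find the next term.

Odd-indexed and even-indexed terms follow separate rules.
Stream A: -8, -8, -8 (the constant sequence -8).
Stream B: 58, 74, 90 (arithmetic, step +16).
Term 7 comes from stream A (its 4th entry): -8.

-8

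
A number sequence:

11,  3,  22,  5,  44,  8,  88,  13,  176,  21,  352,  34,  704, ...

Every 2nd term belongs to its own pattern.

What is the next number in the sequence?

55

The terms cycle through 2 interleaved subsequences.
Stream A: 11, 22, 44, 88, 176, 352, 704 (a geometric progression (common ratio 2)).
Stream B: 3, 5, 8, 13, 21, 34 (Fibonacci-style (each term is the sum of the two before it)).
Position 14 falls in stream B as its term 7, giving 55.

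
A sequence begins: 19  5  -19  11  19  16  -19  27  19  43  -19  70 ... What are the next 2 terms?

19, 113

Positions 1, 3, 5, … form one subsequence and positions 2, 4, 6, … form another.
Track A: 19, -19, 19, -19, 19, -19. Alternating ±19.
Track B: 5, 11, 16, 27, 43, 70. Fibonacci-style (each term is the sum of the two before it).
Term 13 comes from track A (its 7th entry): 19.
Position 14 falls in track B as its term 7, giving 113.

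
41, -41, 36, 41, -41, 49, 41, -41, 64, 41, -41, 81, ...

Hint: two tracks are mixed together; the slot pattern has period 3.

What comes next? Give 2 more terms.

Reading positions in blocks of 3 reveals the pattern AAB — 2 tracks woven together.
Track A: 41, -41, 41, -41, 41, -41, 41, -41 — alternating ±41.
Track B: 36, 49, 64, 81 — consecutive squares n² from n = 6.
Position 13 → track A, term 9 = 41.
Position 14 falls in track A as its term 10, giving -41.

41, -41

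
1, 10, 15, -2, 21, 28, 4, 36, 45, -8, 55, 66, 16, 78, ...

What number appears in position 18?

120

Positions follow the repeating pattern ABB; grouping by letter gives 2 tracks.
Track A: 1, -2, 4, -8, 16 — a geometric progression (common ratio -2).
Track B: 10, 15, 21, 28, 36, 45, 55, 66, 78 — triangular numbers n(n+1)/2 for n = 4, 5, ….
Position 18 falls in track B as its term 12, giving 120.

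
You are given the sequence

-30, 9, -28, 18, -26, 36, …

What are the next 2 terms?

-24, 72

Taking every 2nd term gives 2 separate tracks.
Track A: -30, -28, -26. Arithmetic, step +2.
Track B: 9, 18, 36. Geometric with ratio 2.
Position 7 → track A, term 4 = -24.
The 8th slot belongs to track B; its 4th term is 72.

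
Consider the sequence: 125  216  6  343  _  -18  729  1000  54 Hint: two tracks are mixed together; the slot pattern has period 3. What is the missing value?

512

Positions follow the repeating pattern AAB; grouping by letter gives 2 tracks.
Track A = 125, 216, 343, ?, 729, 1000: consecutive cubes n³ from n = 5.
Track B = 6, -18, 54: geometric, ×-3 each step.
Filling track A at index 4 by its rule yields 512.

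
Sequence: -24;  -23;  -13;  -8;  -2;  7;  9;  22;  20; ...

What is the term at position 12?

The terms cycle through 2 interleaved subsequences.
Track A: -24, -13, -2, 9, 20 — arithmetic with common difference +11.
Track B: -23, -8, 7, 22 — arithmetic with common difference +15.
Position 12 → track B, term 6 = 52.

52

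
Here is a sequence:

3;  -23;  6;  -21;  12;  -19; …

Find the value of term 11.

96

Positions 1, 3, 5, … form one subsequence and positions 2, 4, 6, … form another.
Track A: 3, 6, 12 — geometric with ratio 2.
Track B: -23, -21, -19 — arithmetic with common difference +2.
Position 11 → track A, term 6 = 96.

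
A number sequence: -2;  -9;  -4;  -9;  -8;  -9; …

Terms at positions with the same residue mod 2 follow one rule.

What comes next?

Positions 1, 3, 5, … form one subsequence and positions 2, 4, 6, … form another.
Stream A: -2, -4, -8 — geometric, ×2 each step.
Stream B: -9, -9, -9 — always -9.
Term 7 comes from stream A (its 4th entry): -16.

-16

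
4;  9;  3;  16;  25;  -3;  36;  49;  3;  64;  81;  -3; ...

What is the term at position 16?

Reading positions in blocks of 3 reveals the pattern AAB — 2 tracks woven together.
Track A is 4, 9, 16, 25, 36, 49, 64, 81, which is the squares 2², 3², 4², ….
Track B is 3, -3, 3, -3, which is the oscillation 3·(−1)^(n+1).
The 16th slot belongs to track A; its 11th term is 144.

144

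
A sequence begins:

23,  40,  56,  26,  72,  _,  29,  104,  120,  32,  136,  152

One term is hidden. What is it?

88

Positions follow the repeating pattern ABB; grouping by letter gives 2 tracks.
Track A is 23, 26, 29, 32, which is linear: a_n = 20 + 3·n.
Track B is 40, 56, 72, ?, 104, 120, 136, 152, which is adding 16 each time.
So the missing entry in track B is 88.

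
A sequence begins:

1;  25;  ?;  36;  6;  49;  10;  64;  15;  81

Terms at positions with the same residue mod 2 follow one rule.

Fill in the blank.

Odd-indexed and even-indexed terms follow separate rules.
Track A: 1, ?, 6, 10, 15 — triangular numbers starting at T_1.
Track B: 25, 36, 49, 64, 81 — perfect squares starting at 5².
Filling track A at index 2 by its rule yields 3.

3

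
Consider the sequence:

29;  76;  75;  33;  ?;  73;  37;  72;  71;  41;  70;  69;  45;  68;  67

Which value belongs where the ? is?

The slot pattern repeats as ABB (period 3), so there are 2 interleaved tracks.
Stream A: 29, 33, 37, 41, 45 (arithmetic with common difference +4).
Stream B: 76, 75, ?, 73, 72, 71, 70, 69, 68, 67 (arithmetic, step −1).
Filling stream B at index 3 by its rule yields 74.

74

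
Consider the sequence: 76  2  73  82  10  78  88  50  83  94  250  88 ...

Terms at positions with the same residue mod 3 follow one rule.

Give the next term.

Taking every 3rd term gives 3 separate tracks.
Track A: 76, 82, 88, 94. Linear: a_n = 70 + 6·n.
Track B: 2, 10, 50, 250. Geometric with ratio 5.
Track C: 73, 78, 83, 88. Arithmetic with common difference +5.
Position 13 → track A, term 5 = 100.

100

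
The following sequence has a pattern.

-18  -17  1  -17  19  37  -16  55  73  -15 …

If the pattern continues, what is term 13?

-14

The slot pattern repeats as ABB (period 3), so there are 2 interleaved tracks.
Stream A is -18, -17, -16, -15, which is arithmetic, step +1.
Stream B is -17, 1, 19, 37, 55, 73, which is arithmetic with common difference +18.
Position 13 → stream A, term 5 = -14.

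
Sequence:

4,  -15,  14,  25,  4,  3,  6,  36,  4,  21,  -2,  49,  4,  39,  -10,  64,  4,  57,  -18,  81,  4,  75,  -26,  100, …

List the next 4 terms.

Read the sequence 4 terms at a time; column i is its own pattern.
Subsequence A is 4, 4, 4, 4, 4, 4, which is always 4.
Subsequence B is -15, 3, 21, 39, 57, 75, which is arithmetic, step +18.
Subsequence C is 14, 6, -2, -10, -18, -26, which is subtracting 8 each time.
Subsequence D is 25, 36, 49, 64, 81, 100, which is perfect squares starting at 5².
Position 25 falls in subsequence A as its term 7, giving 4.
The 26th slot belongs to subsequence B; its 7th term is 93.
Position 27 → subsequence C, term 7 = -34.
Position 28 falls in subsequence D as its term 7, giving 121.

4, 93, -34, 121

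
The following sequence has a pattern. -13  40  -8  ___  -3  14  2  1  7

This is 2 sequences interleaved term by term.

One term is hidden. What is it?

27

Split by position mod 2 into 2 tracks.
Track A: -13, -8, -3, 2, 7 — arithmetic, step +5.
Track B: 40, ?, 14, 1 — arithmetic, step −13.
Filling track B at index 2 by its rule yields 27.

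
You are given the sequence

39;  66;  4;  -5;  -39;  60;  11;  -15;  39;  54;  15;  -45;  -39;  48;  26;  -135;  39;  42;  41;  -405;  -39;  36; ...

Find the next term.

Split by position mod 4 into 4 tracks.
Track A: 39, -39, 39, -39, 39, -39 (alternating ±39).
Track B: 66, 60, 54, 48, 42, 36 (arithmetic, step −6).
Track C: 4, 11, 15, 26, 41 (each term equals the sum of the previous two).
Track D: -5, -15, -45, -135, -405 (geometric with ratio 3).
Term 23 comes from track C (its 6th entry): 67.

67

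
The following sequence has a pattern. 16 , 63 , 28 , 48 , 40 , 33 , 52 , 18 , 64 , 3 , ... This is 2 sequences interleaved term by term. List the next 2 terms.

Odd-indexed and even-indexed terms follow separate rules.
Track A = 16, 28, 40, 52, 64: linear: a_n = 4 + 12·n.
Track B = 63, 48, 33, 18, 3: arithmetic, step −15.
Position 11 → track A, term 6 = 76.
Position 12 → track B, term 6 = -12.

76, -12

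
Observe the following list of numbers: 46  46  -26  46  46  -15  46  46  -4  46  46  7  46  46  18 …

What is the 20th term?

46

The slot pattern repeats as AAB (period 3), so there are 2 interleaved tracks.
Track A: 46, 46, 46, 46, 46, 46, 46, 46, 46, 46. Constant 46.
Track B: -26, -15, -4, 7, 18. Arithmetic with common difference +11.
The 20th slot belongs to track A; its 14th term is 46.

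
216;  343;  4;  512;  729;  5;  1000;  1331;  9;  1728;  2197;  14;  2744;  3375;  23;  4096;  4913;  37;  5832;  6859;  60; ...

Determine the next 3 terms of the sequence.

8000, 9261, 97

The slot pattern repeats as AAB (period 3), so there are 2 interleaved tracks.
Track A: 216, 343, 512, 729, 1000, 1331, 1728, 2197, 2744, 3375, 4096, 4913, 5832, 6859. Consecutive cubes n³ from n = 6.
Track B: 4, 5, 9, 14, 23, 37, 60. A Fibonacci-like recurrence a_n = a_{n-1} + a_{n-2}.
The 22nd slot belongs to track A; its 15th term is 8000.
Position 23 falls in track A as its term 16, giving 9261.
Position 24 → track B, term 8 = 97.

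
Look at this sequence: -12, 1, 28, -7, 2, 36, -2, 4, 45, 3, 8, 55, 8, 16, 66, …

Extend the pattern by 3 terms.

The terms cycle through 3 interleaved subsequences.
Track A: -12, -7, -2, 3, 8 (arithmetic, step +5).
Track B: 1, 2, 4, 8, 16 (successive powers of 2).
Track C: 28, 36, 45, 55, 66 (the triangular numbers T_7, T_8, …).
Position 16 falls in track A as its term 6, giving 13.
Position 17 → track B, term 6 = 32.
Position 18 → track C, term 6 = 78.

13, 32, 78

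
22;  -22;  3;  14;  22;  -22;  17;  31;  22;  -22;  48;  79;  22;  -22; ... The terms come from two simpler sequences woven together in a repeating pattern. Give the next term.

127

The slot pattern repeats as AABB (period 4), so there are 2 interleaved tracks.
Stream A: 22, -22, 22, -22, 22, -22, 22, -22 (the oscillation 22·(−1)^(n+1)).
Stream B: 3, 14, 17, 31, 48, 79 (a Fibonacci-like recurrence a_n = a_{n-1} + a_{n-2}).
Position 15 → stream B, term 7 = 127.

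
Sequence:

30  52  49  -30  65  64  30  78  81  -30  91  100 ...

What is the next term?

The terms cycle through 3 interleaved subsequences.
Subsequence A: 30, -30, 30, -30 (oscillating between 30 and -30).
Subsequence B: 52, 65, 78, 91 (linear: a_n = 39 + 13·n).
Subsequence C: 49, 64, 81, 100 (consecutive squares n² from n = 7).
Position 13 → subsequence A, term 5 = 30.

30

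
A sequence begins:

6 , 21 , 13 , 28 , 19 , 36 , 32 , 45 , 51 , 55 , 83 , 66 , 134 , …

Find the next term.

78

The terms cycle through 2 interleaved subsequences.
Subsequence A is 6, 13, 19, 32, 51, 83, 134, which is Fibonacci-style (each term is the sum of the two before it).
Subsequence B is 21, 28, 36, 45, 55, 66, which is the triangular numbers T_6, T_7, ….
The 14th slot belongs to subsequence B; its 7th term is 78.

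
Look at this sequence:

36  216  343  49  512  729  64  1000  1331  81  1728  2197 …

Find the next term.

100

The slot pattern repeats as ABB (period 3), so there are 2 interleaved tracks.
Stream A = 36, 49, 64, 81: perfect squares starting at 6².
Stream B = 216, 343, 512, 729, 1000, 1331, 1728, 2197: the cubes 6³, 7³, 8³, ….
The 13th slot belongs to stream A; its 5th term is 100.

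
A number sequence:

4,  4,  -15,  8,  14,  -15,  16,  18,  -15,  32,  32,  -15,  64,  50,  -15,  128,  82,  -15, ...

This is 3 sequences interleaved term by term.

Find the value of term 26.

The terms cycle through 3 interleaved subsequences.
Subsequence A: 4, 8, 16, 32, 64, 128. Powers of 2.
Subsequence B: 4, 14, 18, 32, 50, 82. A Fibonacci-like recurrence a_n = a_{n-1} + a_{n-2}.
Subsequence C: -15, -15, -15, -15, -15, -15. Always -15.
The 26th slot belongs to subsequence B; its 9th term is 346.

346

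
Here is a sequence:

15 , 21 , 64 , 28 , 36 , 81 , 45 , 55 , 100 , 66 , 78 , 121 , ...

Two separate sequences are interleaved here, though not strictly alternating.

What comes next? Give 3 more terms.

91, 105, 144

Positions follow the repeating pattern AAB; grouping by letter gives 2 tracks.
Track A: 15, 21, 28, 36, 45, 55, 66, 78. The triangular numbers T_5, T_6, ….
Track B: 64, 81, 100, 121. The squares 8², 9², 10², ….
Position 13 → track A, term 9 = 91.
Position 14 → track A, term 10 = 105.
Term 15 comes from track B (its 5th entry): 144.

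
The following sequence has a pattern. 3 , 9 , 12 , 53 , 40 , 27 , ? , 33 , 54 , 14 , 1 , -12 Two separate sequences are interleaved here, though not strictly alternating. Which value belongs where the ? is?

The slot pattern repeats as AAABBB (period 6), so there are 2 interleaved tracks.
Track A: 3, 9, 12, ?, 33, 54. Fibonacci-style (each term is the sum of the two before it).
Track B: 53, 40, 27, 14, 1, -12. Arithmetic, step −13.
So the missing entry in track A is 21.

21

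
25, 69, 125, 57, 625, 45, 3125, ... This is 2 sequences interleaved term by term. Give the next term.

Positions 1, 3, 5, … form one subsequence and positions 2, 4, 6, … form another.
Track A: 25, 125, 625, 3125 — successive powers of 5.
Track B: 69, 57, 45 — arithmetic, step −12.
Term 8 comes from track B (its 4th entry): 33.

33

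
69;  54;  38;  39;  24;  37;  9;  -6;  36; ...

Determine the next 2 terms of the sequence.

Reading positions in blocks of 3 reveals the pattern AAB — 2 tracks woven together.
Track A: 69, 54, 39, 24, 9, -6. Arithmetic, step −15.
Track B: 38, 37, 36. Arithmetic, step −1.
Position 10 → track A, term 7 = -21.
Position 11 → track A, term 8 = -36.

-21, -36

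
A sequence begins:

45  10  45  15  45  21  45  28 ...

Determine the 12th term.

45

Positions 1, 3, 5, … form one subsequence and positions 2, 4, 6, … form another.
Subsequence A = 45, 45, 45, 45: the constant sequence 45.
Subsequence B = 10, 15, 21, 28: triangular numbers starting at T_4.
Position 12 falls in subsequence B as its term 6, giving 45.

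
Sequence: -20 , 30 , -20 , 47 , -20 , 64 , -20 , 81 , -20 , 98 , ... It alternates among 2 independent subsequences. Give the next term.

Taking every 2nd term gives 2 separate tracks.
Track A: -20, -20, -20, -20, -20 (always -20).
Track B: 30, 47, 64, 81, 98 (adding 17 each time).
Position 11 → track A, term 6 = -20.

-20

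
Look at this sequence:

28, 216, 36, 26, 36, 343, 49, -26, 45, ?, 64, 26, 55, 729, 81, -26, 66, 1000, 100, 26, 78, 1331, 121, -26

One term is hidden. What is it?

512

Split by position mod 4: positions 1, 5, 9, … form one track, and each other residue class forms its own.
Subsequence A is 28, 36, 45, 55, 66, 78, which is triangular numbers starting at T_7.
Subsequence B is 216, 343, ?, 729, 1000, 1331, which is the cubes 6³, 7³, 8³, ….
Subsequence C is 36, 49, 64, 81, 100, 121, which is consecutive squares n² from n = 6.
Subsequence D is 26, -26, 26, -26, 26, -26, which is alternating ±26.
So the missing entry in subsequence B is 512.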